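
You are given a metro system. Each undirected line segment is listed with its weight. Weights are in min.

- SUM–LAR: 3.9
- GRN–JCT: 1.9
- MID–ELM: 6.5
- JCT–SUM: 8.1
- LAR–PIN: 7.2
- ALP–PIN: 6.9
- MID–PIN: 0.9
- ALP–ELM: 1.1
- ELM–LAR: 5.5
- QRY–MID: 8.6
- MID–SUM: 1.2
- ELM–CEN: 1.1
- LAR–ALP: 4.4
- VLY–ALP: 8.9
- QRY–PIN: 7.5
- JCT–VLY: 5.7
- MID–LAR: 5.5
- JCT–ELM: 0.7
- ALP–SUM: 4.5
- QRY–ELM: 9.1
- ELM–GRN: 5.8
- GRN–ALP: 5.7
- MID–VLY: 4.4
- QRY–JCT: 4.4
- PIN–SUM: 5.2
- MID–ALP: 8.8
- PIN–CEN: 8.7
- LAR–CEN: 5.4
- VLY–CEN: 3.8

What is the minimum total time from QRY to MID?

8.4 min

Compare a few routes:
QRY–PIN–MID: 7.5+0.9 = 8.4
QRY–MID: 8.6 = 8.6
QRY–JCT–ELM–MID: 4.4+0.7+6.5 = 11.6
The minimum is 8.4 min via QRY–PIN–MID.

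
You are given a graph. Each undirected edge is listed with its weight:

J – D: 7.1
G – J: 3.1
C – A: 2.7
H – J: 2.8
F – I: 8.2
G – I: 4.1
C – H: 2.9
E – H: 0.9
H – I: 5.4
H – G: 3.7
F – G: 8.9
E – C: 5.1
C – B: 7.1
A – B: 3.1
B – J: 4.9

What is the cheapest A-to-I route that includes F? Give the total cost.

Best A to F: A–C–H–G–F costing 18.2
Shortest F→I: F–I = 8.2
Total via F: 18.2 + 8.2 = 26.4.

26.4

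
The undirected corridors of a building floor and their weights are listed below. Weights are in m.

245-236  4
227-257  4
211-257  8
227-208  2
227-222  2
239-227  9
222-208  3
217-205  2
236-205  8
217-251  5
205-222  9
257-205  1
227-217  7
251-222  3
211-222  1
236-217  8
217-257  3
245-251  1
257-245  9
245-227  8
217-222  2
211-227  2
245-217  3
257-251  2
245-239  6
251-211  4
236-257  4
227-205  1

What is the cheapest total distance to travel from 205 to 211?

Compare a few routes:
205–227–222–211: 1+2+1 = 4
205–227–211: 1+2 = 3
The minimum is 3 m via 205–227–211.

3 m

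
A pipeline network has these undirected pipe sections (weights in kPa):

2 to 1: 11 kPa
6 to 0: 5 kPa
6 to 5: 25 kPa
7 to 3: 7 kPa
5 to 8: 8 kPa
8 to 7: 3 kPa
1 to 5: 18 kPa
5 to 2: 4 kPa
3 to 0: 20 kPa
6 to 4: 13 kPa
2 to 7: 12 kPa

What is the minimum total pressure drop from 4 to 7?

Settle nodes by increasing distance from 4:
4: 0
6: 13  (via 4)
0: 18  (via 6)
3: 38  (via 0)
5: 38  (via 6)
2: 42  (via 5)
7: 45  (via 3)
Shortest route: 4–6–0–3–7 = 45 kPa.

45 kPa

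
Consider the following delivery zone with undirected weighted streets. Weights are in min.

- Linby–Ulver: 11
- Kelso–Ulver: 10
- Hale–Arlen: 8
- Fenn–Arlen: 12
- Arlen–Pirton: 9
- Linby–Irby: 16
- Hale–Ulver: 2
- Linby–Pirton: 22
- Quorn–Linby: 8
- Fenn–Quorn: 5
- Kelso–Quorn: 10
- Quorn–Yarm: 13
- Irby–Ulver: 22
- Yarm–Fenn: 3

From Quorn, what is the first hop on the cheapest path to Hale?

Linby

Enumerating some paths:
Quorn–Kelso–Ulver–Hale: 10+10+2 = 22
Quorn–Fenn–Arlen–Hale: 5+12+8 = 25
Quorn–Linby–Ulver–Hale: 8+11+2 = 21
Quorn–Yarm–Fenn–Arlen–Hale: 13+3+12+8 = 36
The minimum is 21 min via Quorn–Linby–Ulver–Hale.
So from Quorn the first move is to Linby.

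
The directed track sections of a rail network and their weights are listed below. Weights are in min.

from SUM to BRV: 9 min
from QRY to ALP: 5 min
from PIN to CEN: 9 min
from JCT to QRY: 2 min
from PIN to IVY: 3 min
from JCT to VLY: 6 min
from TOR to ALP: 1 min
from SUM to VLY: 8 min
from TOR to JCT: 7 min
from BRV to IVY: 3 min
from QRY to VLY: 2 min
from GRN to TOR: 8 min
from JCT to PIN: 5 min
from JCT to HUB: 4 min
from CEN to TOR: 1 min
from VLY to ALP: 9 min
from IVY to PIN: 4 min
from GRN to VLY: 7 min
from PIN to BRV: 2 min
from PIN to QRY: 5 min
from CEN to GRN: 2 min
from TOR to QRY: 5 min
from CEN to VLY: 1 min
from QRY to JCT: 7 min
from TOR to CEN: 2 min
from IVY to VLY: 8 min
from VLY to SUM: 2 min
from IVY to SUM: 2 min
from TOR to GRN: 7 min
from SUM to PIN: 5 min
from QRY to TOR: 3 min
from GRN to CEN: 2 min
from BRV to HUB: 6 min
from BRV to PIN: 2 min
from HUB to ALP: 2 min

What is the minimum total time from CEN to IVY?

Compare a few routes:
CEN - VLY - SUM - BRV - IVY: 1+2+9+3 = 15
CEN - VLY - SUM - PIN - IVY: 1+2+5+3 = 11
CEN - VLY - SUM - PIN - BRV - IVY: 1+2+5+2+3 = 13
The minimum is 11 min via CEN - VLY - SUM - PIN - IVY.

11 min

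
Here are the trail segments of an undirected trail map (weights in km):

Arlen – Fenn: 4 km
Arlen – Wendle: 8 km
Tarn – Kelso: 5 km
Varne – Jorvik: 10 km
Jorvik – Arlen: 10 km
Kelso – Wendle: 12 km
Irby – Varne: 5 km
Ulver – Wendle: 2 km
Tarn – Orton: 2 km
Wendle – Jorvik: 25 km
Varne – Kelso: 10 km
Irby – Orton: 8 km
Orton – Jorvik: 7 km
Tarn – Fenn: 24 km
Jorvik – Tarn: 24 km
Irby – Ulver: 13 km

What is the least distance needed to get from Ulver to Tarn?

Enumerating some paths:
Ulver–Wendle–Kelso–Tarn: 2+12+5 = 19
Ulver–Irby–Varne–Kelso–Tarn: 13+5+10+5 = 33
Ulver–Irby–Orton–Tarn: 13+8+2 = 23
Ulver–Wendle–Arlen–Jorvik–Orton–Tarn: 2+8+10+7+2 = 29
Cheapest is Ulver–Wendle–Kelso–Tarn at 19 km.

19 km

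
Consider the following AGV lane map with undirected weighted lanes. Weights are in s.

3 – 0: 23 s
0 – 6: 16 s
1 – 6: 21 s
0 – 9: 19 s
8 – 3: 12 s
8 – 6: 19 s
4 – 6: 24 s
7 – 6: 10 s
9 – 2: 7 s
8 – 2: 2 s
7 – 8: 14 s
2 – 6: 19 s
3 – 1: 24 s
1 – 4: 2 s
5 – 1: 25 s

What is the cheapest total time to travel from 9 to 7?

23 s

Candidate routes:
9 - 2 - 6 - 7: 7+19+10 = 36
9 - 2 - 8 - 7: 7+2+14 = 23
Cheapest is 9 - 2 - 8 - 7 at 23 s.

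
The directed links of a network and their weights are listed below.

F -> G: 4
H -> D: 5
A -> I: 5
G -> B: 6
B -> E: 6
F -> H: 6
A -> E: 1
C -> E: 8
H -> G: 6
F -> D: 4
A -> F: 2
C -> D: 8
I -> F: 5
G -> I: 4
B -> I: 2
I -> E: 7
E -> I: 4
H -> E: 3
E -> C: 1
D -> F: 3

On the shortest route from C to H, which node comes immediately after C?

Compare a few routes:
C–D–F–H: 8+3+6 = 17
C–E–I–F–H: 8+4+5+6 = 23
Cheapest is C–D–F–H at 17.
So from C the first move is to D.

D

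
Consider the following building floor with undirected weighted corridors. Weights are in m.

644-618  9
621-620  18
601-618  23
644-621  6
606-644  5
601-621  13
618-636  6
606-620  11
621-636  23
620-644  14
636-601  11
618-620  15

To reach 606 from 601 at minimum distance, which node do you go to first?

621

Candidate routes:
601–636–618–644–606: 11+6+9+5 = 31
601–621–644–606: 13+6+5 = 24
The minimum is 24 m via 601–621–644–606.
So from 601 the first move is to 621.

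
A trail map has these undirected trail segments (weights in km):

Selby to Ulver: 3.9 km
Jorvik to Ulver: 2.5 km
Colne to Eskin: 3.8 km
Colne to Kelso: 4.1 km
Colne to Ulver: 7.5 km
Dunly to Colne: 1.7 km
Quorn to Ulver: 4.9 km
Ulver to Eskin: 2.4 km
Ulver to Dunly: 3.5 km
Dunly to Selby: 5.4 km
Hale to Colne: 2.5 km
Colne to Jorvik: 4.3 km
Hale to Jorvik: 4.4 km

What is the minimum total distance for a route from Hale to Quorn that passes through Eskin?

Best Hale to Eskin: Hale–Colne–Eskin costing 6.3
Shortest Eskin→Quorn: Eskin–Ulver–Quorn = 7.3
Total via Eskin: 6.3 + 7.3 = 13.6 km.

13.6 km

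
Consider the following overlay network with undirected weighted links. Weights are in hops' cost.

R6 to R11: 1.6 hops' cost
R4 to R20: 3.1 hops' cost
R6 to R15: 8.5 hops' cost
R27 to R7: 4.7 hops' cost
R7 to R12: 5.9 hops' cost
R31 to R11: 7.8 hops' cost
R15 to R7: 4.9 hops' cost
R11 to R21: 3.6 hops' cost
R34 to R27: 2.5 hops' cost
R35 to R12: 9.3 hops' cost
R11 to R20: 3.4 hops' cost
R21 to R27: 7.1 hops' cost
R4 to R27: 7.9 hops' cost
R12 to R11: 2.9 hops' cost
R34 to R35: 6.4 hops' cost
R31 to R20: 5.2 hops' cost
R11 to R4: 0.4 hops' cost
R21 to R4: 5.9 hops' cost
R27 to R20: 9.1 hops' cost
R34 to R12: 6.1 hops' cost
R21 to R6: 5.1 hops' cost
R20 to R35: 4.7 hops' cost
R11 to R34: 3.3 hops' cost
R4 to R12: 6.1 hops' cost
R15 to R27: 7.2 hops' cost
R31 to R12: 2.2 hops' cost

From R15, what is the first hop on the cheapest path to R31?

R7

Candidate routes:
R15 → R7 → R12 → R31: 4.9+5.9+2.2 = 13
R15 → R6 → R11 → R12 → R31: 8.5+1.6+2.9+2.2 = 15.2
The minimum is 13 hops' cost via R15 → R7 → R12 → R31.
So from R15 the first move is to R7.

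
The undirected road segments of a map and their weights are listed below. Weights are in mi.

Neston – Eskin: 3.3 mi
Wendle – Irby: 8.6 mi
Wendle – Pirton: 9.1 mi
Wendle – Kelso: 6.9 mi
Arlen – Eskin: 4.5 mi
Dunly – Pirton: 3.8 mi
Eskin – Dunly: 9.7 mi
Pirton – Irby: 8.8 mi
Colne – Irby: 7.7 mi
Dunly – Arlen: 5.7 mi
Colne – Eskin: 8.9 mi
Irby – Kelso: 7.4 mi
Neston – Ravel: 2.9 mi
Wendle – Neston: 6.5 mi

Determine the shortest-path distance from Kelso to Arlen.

Shortest distances from Kelso:
Kelso: 0
Wendle: 6.9  (via Kelso)
Irby: 7.4  (via Kelso)
Neston: 13.4  (via Wendle)
Colne: 15.1  (via Irby)
Pirton: 16  (via Wendle)
Ravel: 16.3  (via Neston)
Eskin: 16.7  (via Neston)
Dunly: 19.8  (via Pirton)
Arlen: 21.2  (via Eskin)
Shortest route: Kelso–Wendle–Neston–Eskin–Arlen = 21.2 mi.

21.2 mi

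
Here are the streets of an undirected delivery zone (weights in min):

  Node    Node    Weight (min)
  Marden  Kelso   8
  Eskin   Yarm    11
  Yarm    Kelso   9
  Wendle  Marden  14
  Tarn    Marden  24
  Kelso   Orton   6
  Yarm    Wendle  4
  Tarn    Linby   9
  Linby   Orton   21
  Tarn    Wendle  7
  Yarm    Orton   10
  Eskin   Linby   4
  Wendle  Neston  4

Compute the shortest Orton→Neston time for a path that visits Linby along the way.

Shortest Orton→Linby: Orton → Linby = 21
Best Linby to Neston: Linby → Tarn → Wendle → Neston costing 20
Total via Linby: 21 + 20 = 41 min.

41 min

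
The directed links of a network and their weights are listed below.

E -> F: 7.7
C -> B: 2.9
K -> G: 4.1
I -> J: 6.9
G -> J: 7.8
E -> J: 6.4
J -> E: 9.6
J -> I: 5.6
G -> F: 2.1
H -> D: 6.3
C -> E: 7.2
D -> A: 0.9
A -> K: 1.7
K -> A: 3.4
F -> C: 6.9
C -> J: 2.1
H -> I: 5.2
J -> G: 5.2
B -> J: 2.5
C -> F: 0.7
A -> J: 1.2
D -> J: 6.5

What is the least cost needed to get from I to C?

Settle nodes by increasing distance from I:
I: 0
J: 6.9  (via I)
G: 12.1  (via J)
F: 14.2  (via G)
E: 16.5  (via J)
C: 21.1  (via F)
Shortest route: I–J–G–F–C = 21.1.

21.1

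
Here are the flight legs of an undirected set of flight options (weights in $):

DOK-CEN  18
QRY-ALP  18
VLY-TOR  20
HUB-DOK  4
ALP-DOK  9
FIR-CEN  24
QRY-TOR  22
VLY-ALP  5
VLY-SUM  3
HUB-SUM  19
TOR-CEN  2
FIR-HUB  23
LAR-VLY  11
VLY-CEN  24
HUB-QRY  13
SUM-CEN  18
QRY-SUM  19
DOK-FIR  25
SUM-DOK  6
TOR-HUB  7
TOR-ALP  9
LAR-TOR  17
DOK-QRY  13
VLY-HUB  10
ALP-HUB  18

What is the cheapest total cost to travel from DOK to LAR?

Settle nodes by increasing distance from DOK:
DOK: 0
HUB: 4  (via DOK)
SUM: 6  (via DOK)
VLY: 9  (via SUM)
ALP: 9  (via DOK)
TOR: 11  (via HUB)
CEN: 13  (via TOR)
QRY: 13  (via DOK)
LAR: 20  (via VLY)
Shortest route: DOK → SUM → VLY → LAR = $20.

$20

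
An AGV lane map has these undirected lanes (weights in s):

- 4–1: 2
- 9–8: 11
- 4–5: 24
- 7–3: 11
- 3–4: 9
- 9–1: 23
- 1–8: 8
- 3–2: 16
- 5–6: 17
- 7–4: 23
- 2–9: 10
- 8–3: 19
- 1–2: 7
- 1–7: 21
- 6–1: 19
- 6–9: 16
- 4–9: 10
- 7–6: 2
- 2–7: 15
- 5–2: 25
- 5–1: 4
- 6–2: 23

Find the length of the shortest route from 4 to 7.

Candidate routes:
4 → 3 → 7: 9+11 = 20
4 → 1 → 6 → 7: 2+19+2 = 23
The minimum is 20 s via 4 → 3 → 7.

20 s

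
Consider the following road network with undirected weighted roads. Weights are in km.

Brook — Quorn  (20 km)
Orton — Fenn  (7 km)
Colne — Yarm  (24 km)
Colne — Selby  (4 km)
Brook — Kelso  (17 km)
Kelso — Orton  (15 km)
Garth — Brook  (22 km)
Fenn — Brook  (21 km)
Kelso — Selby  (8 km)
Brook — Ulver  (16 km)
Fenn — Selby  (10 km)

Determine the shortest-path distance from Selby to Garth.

47 km

Compare a few routes:
Selby–Fenn–Brook–Garth: 10+21+22 = 53
Selby–Kelso–Brook–Garth: 8+17+22 = 47
The minimum is 47 km via Selby–Kelso–Brook–Garth.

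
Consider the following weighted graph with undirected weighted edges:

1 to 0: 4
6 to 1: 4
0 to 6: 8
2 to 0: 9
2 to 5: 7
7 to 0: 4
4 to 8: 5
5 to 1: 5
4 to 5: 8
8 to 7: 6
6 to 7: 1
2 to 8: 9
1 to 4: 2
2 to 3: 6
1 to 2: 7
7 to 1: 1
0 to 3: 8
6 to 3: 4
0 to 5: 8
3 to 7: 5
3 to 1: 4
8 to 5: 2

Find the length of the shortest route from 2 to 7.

Running Dijkstra from 2:
2: 0
3: 6  (via 2)
1: 7  (via 2)
5: 7  (via 2)
7: 8  (via 1)
Shortest route: 2–1–7 = 8.

8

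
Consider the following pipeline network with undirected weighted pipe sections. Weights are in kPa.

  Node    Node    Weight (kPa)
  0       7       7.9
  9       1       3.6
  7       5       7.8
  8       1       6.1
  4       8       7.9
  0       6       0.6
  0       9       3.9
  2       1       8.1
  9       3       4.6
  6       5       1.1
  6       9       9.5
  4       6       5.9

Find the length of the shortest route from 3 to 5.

Running Dijkstra from 3:
3: 0
9: 4.6  (via 3)
1: 8.2  (via 9)
0: 8.5  (via 9)
6: 9.1  (via 0)
5: 10.2  (via 6)
Shortest route: 3–9–0–6–5 = 10.2 kPa.

10.2 kPa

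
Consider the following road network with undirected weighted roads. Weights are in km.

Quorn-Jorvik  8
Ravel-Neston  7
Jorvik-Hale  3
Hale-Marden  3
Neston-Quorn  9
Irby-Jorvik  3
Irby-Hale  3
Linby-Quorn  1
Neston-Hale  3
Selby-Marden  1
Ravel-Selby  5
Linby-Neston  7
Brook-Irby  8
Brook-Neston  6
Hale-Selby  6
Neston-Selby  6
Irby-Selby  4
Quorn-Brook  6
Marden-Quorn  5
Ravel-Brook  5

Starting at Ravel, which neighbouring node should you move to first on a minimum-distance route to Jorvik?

Selby

Enumerating some paths:
Ravel–Selby–Irby–Jorvik: 5+4+3 = 12
Ravel–Neston–Hale–Jorvik: 7+3+3 = 13
The minimum is 12 km via Ravel–Selby–Irby–Jorvik.
So from Ravel the first move is to Selby.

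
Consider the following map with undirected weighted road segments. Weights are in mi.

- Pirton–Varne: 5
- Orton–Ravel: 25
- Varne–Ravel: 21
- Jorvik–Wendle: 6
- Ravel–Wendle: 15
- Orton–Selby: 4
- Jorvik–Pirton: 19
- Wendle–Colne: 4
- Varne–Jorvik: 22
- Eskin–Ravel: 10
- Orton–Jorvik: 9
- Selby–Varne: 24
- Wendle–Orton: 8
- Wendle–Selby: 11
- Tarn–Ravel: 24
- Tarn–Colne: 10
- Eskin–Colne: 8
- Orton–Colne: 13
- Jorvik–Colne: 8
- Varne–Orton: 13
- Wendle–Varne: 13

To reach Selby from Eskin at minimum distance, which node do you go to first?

Compare a few routes:
Eskin - Colne - Wendle - Orton - Selby: 8+4+8+4 = 24
Eskin - Colne - Wendle - Selby: 8+4+11 = 23
Cheapest is Eskin - Colne - Wendle - Selby at 23 mi.
So from Eskin the first move is to Colne.

Colne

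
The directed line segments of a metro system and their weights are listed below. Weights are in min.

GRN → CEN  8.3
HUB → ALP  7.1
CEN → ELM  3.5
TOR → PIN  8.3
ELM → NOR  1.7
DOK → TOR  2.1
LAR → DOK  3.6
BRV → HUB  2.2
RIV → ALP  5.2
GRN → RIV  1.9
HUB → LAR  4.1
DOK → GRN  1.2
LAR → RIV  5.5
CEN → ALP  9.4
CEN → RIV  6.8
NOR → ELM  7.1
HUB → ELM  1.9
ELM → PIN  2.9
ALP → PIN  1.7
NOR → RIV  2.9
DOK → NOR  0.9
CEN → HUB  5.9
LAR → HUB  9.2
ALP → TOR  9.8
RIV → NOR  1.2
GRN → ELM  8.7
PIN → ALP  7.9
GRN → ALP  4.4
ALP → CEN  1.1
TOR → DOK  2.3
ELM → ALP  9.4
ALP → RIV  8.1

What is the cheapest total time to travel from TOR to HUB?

14.9 min

Candidate routes:
TOR → DOK → NOR → RIV → ALP → CEN → HUB: 2.3+0.9+2.9+5.2+1.1+5.9 = 18.3
TOR → DOK → GRN → CEN → HUB: 2.3+1.2+8.3+5.9 = 17.7
TOR → DOK → GRN → ALP → CEN → HUB: 2.3+1.2+4.4+1.1+5.9 = 14.9
TOR → DOK → GRN → RIV → ALP → CEN → HUB: 2.3+1.2+1.9+5.2+1.1+5.9 = 17.6
The minimum is 14.9 min via TOR → DOK → GRN → ALP → CEN → HUB.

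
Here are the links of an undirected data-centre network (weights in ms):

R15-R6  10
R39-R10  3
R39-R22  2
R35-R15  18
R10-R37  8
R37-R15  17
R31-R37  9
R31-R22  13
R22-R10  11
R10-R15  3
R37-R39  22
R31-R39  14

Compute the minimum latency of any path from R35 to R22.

26 ms

Settle nodes by increasing distance from R35:
R35: 0
R15: 18  (via R35)
R10: 21  (via R15)
R39: 24  (via R10)
R22: 26  (via R39)
Shortest route: R35 → R15 → R10 → R39 → R22 = 26 ms.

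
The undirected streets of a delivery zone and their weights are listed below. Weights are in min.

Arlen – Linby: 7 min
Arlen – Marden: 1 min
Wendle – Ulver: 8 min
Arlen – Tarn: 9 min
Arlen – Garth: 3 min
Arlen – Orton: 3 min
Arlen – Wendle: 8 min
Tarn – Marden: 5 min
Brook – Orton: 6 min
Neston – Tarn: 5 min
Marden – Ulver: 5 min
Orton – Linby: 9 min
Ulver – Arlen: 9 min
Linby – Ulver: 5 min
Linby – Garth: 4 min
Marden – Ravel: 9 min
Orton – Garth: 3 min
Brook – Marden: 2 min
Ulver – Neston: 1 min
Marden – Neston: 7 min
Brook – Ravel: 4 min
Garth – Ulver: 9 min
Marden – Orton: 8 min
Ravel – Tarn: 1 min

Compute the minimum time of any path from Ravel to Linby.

Running Dijkstra from Ravel:
Ravel: 0
Tarn: 1  (via Ravel)
Brook: 4  (via Ravel)
Marden: 6  (via Tarn)
Neston: 6  (via Tarn)
Ulver: 7  (via Neston)
Arlen: 7  (via Marden)
Orton: 10  (via Brook)
Garth: 10  (via Arlen)
Linby: 12  (via Ulver)
Shortest route: Ravel → Tarn → Neston → Ulver → Linby = 12 min.

12 min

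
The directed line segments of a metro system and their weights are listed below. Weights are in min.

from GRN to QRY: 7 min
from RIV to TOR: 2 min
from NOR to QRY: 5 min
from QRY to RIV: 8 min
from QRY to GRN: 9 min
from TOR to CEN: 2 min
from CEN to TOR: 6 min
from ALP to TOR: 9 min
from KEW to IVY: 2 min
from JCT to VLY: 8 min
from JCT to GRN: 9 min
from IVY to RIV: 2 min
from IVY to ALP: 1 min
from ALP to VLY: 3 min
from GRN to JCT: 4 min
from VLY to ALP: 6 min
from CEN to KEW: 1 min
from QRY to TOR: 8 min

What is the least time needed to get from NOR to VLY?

Running Dijkstra from NOR:
NOR: 0
QRY: 5  (via NOR)
TOR: 13  (via QRY)
RIV: 13  (via QRY)
GRN: 14  (via QRY)
CEN: 15  (via TOR)
KEW: 16  (via CEN)
IVY: 18  (via KEW)
JCT: 18  (via GRN)
ALP: 19  (via IVY)
VLY: 22  (via ALP)
Shortest route: NOR → QRY → TOR → CEN → KEW → IVY → ALP → VLY = 22 min.

22 min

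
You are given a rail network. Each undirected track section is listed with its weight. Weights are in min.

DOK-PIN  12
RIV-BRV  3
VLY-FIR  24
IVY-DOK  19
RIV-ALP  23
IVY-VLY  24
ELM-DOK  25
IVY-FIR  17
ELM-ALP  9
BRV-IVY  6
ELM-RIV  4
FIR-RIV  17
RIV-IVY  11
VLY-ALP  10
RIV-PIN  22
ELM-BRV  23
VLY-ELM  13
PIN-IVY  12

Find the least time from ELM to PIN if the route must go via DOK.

Best ELM to DOK: ELM–DOK costing 25
Best DOK to PIN: DOK–PIN costing 12
Total via DOK: 25 + 12 = 37 min.

37 min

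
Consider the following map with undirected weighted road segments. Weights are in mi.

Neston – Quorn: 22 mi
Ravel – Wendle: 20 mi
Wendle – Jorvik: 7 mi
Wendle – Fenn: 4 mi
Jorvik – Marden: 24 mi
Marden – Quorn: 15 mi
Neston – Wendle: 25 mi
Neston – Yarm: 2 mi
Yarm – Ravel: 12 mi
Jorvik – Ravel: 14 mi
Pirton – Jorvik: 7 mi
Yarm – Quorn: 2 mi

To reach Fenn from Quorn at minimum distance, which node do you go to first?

Enumerating some paths:
Quorn → Yarm → Neston → Wendle → Fenn: 2+2+25+4 = 33
Quorn → Yarm → Ravel → Wendle → Fenn: 2+12+20+4 = 38
Quorn → Yarm → Ravel → Jorvik → Wendle → Fenn: 2+12+14+7+4 = 39
Quorn → Marden → Jorvik → Wendle → Fenn: 15+24+7+4 = 50
The minimum is 33 mi via Quorn → Yarm → Neston → Wendle → Fenn.
So from Quorn the first move is to Yarm.

Yarm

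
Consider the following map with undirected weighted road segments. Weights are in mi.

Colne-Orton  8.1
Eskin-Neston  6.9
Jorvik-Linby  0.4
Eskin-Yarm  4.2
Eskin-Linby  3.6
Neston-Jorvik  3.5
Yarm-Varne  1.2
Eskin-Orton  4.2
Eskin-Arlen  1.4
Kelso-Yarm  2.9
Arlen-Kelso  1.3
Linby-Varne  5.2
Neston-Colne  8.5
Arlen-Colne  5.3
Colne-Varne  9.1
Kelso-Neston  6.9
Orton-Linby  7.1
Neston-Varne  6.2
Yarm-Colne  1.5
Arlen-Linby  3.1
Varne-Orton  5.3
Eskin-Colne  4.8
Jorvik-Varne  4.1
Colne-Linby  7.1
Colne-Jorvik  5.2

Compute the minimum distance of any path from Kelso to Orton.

Shortest distances from Kelso:
Kelso: 0
Arlen: 1.3  (via Kelso)
Eskin: 2.7  (via Arlen)
Yarm: 2.9  (via Kelso)
Varne: 4.1  (via Yarm)
Linby: 4.4  (via Arlen)
Colne: 4.4  (via Yarm)
Jorvik: 4.8  (via Linby)
Neston: 6.9  (via Kelso)
Orton: 6.9  (via Eskin)
Shortest route: Kelso → Arlen → Eskin → Orton = 6.9 mi.

6.9 mi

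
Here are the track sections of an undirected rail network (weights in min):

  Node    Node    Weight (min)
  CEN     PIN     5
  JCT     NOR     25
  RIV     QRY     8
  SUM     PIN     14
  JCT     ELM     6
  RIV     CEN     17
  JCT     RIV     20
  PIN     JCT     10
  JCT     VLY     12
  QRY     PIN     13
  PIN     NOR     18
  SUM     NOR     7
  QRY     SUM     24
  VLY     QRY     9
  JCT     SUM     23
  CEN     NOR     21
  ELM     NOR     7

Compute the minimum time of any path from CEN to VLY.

27 min

Compare a few routes:
CEN → PIN → JCT → VLY: 5+10+12 = 27
CEN → PIN → NOR → ELM → JCT → VLY: 5+18+7+6+12 = 48
CEN → NOR → ELM → JCT → VLY: 21+7+6+12 = 46
CEN → RIV → QRY → VLY: 17+8+9 = 34
The minimum is 27 min via CEN → PIN → JCT → VLY.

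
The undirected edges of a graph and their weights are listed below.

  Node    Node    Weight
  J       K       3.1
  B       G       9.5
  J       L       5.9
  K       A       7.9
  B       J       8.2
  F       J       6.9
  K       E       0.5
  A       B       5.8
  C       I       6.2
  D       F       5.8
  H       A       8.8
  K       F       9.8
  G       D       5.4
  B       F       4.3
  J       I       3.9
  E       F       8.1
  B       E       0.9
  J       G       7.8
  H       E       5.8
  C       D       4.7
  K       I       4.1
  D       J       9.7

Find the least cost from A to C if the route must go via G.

25.4

Best A to G: A–B–G costing 15.3
Shortest G→C: G–D–C = 10.1
Total via G: 15.3 + 10.1 = 25.4.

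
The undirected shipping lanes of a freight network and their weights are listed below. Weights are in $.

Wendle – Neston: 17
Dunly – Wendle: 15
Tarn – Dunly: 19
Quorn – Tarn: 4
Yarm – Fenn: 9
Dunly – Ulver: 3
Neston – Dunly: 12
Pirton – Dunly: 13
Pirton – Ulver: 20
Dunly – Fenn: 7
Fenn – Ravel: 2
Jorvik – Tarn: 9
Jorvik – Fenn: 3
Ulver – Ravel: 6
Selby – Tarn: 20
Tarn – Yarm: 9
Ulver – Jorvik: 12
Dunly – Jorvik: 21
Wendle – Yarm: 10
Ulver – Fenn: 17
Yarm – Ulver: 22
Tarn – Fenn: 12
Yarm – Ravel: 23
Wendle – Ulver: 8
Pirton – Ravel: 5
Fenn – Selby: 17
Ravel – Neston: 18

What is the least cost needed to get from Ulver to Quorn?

$24

Candidate routes:
Ulver → Ravel → Fenn → Tarn → Quorn: 6+2+12+4 = 24
Ulver → Jorvik → Tarn → Quorn: 12+9+4 = 25
Ulver → Dunly → Fenn → Jorvik → Tarn → Quorn: 3+7+3+9+4 = 26
The minimum is $24 via Ulver → Ravel → Fenn → Tarn → Quorn.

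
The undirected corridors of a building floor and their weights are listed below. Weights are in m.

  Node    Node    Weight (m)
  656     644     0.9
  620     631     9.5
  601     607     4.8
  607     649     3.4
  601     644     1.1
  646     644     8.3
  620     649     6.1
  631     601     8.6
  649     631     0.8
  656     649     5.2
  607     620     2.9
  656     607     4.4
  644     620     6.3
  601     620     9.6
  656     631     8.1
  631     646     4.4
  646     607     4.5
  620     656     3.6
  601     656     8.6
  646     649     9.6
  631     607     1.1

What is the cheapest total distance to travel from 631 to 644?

Running Dijkstra from 631:
631: 0
649: 0.8  (via 631)
607: 1.1  (via 631)
620: 4  (via 607)
646: 4.4  (via 631)
656: 5.5  (via 607)
601: 5.9  (via 607)
644: 6.4  (via 656)
Shortest route: 631 → 607 → 656 → 644 = 6.4 m.

6.4 m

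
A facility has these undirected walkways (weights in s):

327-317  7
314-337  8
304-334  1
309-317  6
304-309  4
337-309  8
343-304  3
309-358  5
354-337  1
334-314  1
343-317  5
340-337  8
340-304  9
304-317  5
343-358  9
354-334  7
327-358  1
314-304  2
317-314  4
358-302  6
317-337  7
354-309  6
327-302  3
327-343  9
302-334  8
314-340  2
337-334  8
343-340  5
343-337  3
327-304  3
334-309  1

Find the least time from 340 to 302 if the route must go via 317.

16 s

Shortest 340→317: 340–314–317 = 6
Shortest 317→302: 317–327–302 = 10
Total via 317: 6 + 10 = 16 s.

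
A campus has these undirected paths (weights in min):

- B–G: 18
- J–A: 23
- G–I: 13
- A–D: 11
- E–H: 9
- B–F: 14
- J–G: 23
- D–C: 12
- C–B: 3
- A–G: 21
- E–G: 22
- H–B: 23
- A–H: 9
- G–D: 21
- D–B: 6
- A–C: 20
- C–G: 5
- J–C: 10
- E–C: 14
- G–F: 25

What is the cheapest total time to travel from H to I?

Running Dijkstra from H:
H: 0
A: 9  (via H)
E: 9  (via H)
D: 20  (via A)
B: 23  (via H)
C: 23  (via E)
G: 28  (via C)
J: 32  (via A)
F: 37  (via B)
I: 41  (via G)
Shortest route: H → E → C → G → I = 41 min.

41 min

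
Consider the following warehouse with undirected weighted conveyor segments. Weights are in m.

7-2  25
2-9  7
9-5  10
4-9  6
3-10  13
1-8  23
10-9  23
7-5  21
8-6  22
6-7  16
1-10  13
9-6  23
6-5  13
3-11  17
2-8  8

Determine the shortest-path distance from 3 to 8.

Running Dijkstra from 3:
3: 0
10: 13  (via 3)
11: 17  (via 3)
1: 26  (via 10)
9: 36  (via 10)
4: 42  (via 9)
2: 43  (via 9)
5: 46  (via 9)
8: 49  (via 1)
Shortest route: 3 → 10 → 1 → 8 = 49 m.

49 m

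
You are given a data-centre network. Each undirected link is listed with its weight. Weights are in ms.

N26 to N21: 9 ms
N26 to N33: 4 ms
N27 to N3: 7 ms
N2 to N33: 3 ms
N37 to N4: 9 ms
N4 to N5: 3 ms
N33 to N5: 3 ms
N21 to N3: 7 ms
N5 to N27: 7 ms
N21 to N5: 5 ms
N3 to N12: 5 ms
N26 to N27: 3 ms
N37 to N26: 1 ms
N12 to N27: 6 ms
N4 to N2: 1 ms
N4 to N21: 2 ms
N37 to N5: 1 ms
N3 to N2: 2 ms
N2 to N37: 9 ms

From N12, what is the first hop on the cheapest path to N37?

Compare a few routes:
N12 - N3 - N2 - N33 - N5 - N37: 5+2+3+3+1 = 14
N12 - N27 - N26 - N37: 6+3+1 = 10
N12 - N3 - N2 - N4 - N5 - N37: 5+2+1+3+1 = 12
N12 - N27 - N5 - N37: 6+7+1 = 14
The minimum is 10 ms via N12 - N27 - N26 - N37.
So from N12 the first move is to N27.

N27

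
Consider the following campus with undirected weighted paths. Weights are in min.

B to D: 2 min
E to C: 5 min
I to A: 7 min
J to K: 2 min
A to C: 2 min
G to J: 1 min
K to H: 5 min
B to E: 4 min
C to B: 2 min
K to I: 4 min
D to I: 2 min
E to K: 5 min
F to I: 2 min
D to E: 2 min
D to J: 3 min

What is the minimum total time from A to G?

10 min

Candidate routes:
A–C–B–D–J–G: 2+2+2+3+1 = 10
A–C–E–D–J–G: 2+5+2+3+1 = 13
A–I–D–J–G: 7+2+3+1 = 13
The minimum is 10 min via A–C–B–D–J–G.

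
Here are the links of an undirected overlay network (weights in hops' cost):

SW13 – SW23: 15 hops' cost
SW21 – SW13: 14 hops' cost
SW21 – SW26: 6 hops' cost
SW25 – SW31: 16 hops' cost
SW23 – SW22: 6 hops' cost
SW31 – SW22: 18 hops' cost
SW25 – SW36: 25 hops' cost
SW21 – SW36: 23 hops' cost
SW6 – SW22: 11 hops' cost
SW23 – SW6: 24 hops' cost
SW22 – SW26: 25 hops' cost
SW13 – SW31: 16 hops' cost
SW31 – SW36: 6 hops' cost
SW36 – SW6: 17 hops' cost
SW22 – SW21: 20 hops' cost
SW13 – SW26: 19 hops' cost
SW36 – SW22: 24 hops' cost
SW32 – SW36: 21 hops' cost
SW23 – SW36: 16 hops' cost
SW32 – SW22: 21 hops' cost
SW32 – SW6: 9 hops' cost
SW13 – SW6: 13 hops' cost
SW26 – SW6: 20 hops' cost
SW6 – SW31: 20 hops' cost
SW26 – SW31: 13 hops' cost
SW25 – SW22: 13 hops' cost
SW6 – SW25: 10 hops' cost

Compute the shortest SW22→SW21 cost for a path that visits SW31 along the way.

37 hops' cost

Best SW22 to SW31: SW22–SW31 costing 18
Shortest SW31→SW21: SW31–SW26–SW21 = 19
Total via SW31: 18 + 19 = 37 hops' cost.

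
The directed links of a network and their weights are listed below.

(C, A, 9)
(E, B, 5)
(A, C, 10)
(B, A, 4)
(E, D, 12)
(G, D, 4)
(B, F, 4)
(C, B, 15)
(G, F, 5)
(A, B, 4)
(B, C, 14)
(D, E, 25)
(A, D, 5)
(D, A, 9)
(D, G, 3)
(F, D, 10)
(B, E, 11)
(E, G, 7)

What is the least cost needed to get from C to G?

17

Compare a few routes:
C - A - B - E - G: 9+4+11+7 = 31
C - B - A - D - G: 15+4+5+3 = 27
C - A - B - F - D - G: 9+4+4+10+3 = 30
C - A - D - G: 9+5+3 = 17
Cheapest is C - A - D - G at 17.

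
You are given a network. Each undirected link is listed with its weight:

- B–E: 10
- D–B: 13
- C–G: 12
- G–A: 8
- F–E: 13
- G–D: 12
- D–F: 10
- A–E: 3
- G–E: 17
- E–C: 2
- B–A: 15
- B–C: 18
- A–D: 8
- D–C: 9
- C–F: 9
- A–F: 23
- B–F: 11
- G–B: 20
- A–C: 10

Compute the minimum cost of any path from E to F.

11

Enumerating some paths:
E–C–F: 2+9 = 11
E–F: 13 = 13
The minimum is 11 via E–C–F.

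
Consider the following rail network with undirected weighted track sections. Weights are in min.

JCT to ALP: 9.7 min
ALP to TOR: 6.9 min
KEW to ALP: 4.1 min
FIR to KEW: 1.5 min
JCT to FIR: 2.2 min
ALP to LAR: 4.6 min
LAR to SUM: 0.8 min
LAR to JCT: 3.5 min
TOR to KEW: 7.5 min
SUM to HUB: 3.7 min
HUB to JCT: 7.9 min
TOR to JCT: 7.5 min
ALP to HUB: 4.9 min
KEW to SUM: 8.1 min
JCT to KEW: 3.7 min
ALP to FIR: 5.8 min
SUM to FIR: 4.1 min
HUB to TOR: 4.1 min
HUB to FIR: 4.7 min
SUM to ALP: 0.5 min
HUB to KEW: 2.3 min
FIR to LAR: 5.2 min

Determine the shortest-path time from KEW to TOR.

Enumerating some paths:
KEW - ALP - TOR: 4.1+6.9 = 11
KEW - TOR: 7.5 = 7.5
KEW - HUB - TOR: 2.3+4.1 = 6.4
KEW - FIR - HUB - TOR: 1.5+4.7+4.1 = 10.3
Cheapest is KEW - HUB - TOR at 6.4 min.

6.4 min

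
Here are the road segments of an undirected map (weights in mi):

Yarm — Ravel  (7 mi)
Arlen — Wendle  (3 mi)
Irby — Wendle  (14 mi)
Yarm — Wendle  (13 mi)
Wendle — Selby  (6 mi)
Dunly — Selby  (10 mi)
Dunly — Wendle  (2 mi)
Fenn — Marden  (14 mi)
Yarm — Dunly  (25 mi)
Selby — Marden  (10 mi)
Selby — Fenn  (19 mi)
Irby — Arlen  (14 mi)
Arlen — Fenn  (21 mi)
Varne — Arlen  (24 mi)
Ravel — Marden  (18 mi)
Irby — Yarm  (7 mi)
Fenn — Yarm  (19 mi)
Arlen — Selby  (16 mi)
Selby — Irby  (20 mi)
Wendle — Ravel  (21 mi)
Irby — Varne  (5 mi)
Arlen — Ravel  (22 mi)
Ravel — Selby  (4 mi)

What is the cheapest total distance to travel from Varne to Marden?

Candidate routes:
Varne - Irby - Yarm - Ravel - Selby - Marden: 5+7+7+4+10 = 33
Varne - Irby - Yarm - Ravel - Marden: 5+7+7+18 = 37
Varne - Irby - Wendle - Selby - Marden: 5+14+6+10 = 35
Varne - Irby - Selby - Marden: 5+20+10 = 35
Cheapest is Varne - Irby - Yarm - Ravel - Selby - Marden at 33 mi.

33 mi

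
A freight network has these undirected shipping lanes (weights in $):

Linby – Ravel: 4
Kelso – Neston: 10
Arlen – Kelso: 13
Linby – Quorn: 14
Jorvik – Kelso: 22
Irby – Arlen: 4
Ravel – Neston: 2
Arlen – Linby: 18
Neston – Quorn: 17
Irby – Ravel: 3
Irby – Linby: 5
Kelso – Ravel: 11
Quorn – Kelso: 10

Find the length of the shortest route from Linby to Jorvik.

Shortest distances from Linby:
Linby: 0
Ravel: 4  (via Linby)
Irby: 5  (via Linby)
Neston: 6  (via Ravel)
Arlen: 9  (via Irby)
Quorn: 14  (via Linby)
Kelso: 15  (via Ravel)
Jorvik: 37  (via Kelso)
Shortest route: Linby → Ravel → Kelso → Jorvik = $37.

$37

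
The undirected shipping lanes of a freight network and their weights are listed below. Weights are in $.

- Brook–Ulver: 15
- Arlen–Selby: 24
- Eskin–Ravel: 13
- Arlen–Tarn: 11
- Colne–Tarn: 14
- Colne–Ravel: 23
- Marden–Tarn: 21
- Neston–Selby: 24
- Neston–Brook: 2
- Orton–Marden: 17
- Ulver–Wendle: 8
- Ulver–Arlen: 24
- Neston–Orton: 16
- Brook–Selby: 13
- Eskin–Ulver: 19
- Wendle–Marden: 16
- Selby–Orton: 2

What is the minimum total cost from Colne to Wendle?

$51

Compare a few routes:
Colne → Tarn → Arlen → Selby → Orton → Marden → Wendle: 14+11+24+2+17+16 = 84
Colne → Tarn → Marden → Wendle: 14+21+16 = 51
Colne → Tarn → Arlen → Ulver → Wendle: 14+11+24+8 = 57
Colne → Ravel → Eskin → Ulver → Wendle: 23+13+19+8 = 63
Cheapest is Colne → Tarn → Marden → Wendle at $51.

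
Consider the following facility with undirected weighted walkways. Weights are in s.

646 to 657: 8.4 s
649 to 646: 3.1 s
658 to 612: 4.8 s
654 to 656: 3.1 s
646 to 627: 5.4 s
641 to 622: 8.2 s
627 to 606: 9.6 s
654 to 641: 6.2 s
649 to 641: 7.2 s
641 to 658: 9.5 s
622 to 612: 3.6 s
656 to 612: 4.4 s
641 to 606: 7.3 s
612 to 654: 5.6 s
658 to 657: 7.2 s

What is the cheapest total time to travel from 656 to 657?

Enumerating some paths:
656 → 612 → 658 → 657: 4.4+4.8+7.2 = 16.4
656 → 654 → 612 → 658 → 657: 3.1+5.6+4.8+7.2 = 20.7
656 → 654 → 641 → 658 → 657: 3.1+6.2+9.5+7.2 = 26
Cheapest is 656 → 612 → 658 → 657 at 16.4 s.

16.4 s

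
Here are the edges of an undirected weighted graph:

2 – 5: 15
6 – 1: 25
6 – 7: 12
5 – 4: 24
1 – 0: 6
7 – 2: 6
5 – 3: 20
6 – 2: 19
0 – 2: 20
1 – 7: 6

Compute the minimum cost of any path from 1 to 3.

47

Compare a few routes:
1 → 0 → 2 → 5 → 3: 6+20+15+20 = 61
1 → 6 → 7 → 2 → 5 → 3: 25+12+6+15+20 = 78
1 → 7 → 6 → 2 → 5 → 3: 6+12+19+15+20 = 72
1 → 7 → 2 → 5 → 3: 6+6+15+20 = 47
The minimum is 47 via 1 → 7 → 2 → 5 → 3.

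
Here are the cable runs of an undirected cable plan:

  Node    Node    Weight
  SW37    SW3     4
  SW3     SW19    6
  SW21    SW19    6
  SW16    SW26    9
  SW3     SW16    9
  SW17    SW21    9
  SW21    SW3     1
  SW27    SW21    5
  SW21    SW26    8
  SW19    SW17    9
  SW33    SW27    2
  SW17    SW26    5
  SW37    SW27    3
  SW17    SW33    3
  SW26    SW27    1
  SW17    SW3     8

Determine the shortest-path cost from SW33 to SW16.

12

Running Dijkstra from SW33:
SW33: 0
SW27: 2  (via SW33)
SW26: 3  (via SW27)
SW17: 3  (via SW33)
SW37: 5  (via SW27)
SW21: 7  (via SW27)
SW3: 8  (via SW21)
SW16: 12  (via SW26)
Shortest route: SW33–SW27–SW26–SW16 = 12.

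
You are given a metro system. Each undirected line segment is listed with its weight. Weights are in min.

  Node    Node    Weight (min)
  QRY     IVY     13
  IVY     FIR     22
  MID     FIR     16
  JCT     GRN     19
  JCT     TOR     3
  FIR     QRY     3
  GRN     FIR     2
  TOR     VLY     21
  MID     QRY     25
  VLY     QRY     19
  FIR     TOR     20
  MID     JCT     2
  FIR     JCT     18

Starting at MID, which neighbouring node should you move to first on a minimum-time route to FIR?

Candidate routes:
MID - JCT - FIR: 2+18 = 20
MID - JCT - GRN - FIR: 2+19+2 = 23
MID - FIR: 16 = 16
The minimum is 16 min via MID - FIR.
So from MID the first move is to FIR.

FIR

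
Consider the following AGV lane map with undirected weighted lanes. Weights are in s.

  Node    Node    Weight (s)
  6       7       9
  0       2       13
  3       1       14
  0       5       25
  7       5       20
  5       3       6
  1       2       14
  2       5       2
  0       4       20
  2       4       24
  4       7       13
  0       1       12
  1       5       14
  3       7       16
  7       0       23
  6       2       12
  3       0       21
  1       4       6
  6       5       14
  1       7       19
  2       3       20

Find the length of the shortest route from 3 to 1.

Running Dijkstra from 3:
3: 0
5: 6  (via 3)
2: 8  (via 5)
1: 14  (via 3)
Shortest route: 3 → 1 = 14 s.

14 s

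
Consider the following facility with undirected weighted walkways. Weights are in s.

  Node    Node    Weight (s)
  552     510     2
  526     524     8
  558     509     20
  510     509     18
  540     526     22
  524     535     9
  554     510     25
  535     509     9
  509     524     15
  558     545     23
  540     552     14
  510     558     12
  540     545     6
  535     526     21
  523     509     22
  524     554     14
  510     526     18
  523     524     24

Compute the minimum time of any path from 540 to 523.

54 s

Enumerating some paths:
540 - 526 - 524 - 523: 22+8+24 = 54
540 - 552 - 510 - 509 - 523: 14+2+18+22 = 56
The minimum is 54 s via 540 - 526 - 524 - 523.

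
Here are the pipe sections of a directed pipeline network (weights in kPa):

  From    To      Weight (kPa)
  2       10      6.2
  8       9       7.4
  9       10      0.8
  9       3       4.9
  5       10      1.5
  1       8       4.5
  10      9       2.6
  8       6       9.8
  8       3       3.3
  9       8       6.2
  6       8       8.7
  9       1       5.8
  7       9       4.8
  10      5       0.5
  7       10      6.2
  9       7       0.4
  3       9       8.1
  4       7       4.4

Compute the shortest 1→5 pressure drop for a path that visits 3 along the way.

17.2 kPa

Best 1 to 3: 1–8–3 costing 7.8
Best 3 to 5: 3–9–10–5 costing 9.4
Total via 3: 7.8 + 9.4 = 17.2 kPa.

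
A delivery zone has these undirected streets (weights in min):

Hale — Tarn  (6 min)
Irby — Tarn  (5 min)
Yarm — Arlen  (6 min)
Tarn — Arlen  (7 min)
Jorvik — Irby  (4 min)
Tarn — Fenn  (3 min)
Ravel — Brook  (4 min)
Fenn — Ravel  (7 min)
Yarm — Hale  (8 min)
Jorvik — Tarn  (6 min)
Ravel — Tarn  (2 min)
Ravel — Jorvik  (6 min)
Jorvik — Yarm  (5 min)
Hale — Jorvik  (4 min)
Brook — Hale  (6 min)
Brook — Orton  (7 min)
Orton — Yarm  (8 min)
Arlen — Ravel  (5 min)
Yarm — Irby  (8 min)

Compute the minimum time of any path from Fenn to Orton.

16 min

Running Dijkstra from Fenn:
Fenn: 0
Tarn: 3  (via Fenn)
Ravel: 5  (via Tarn)
Irby: 8  (via Tarn)
Jorvik: 9  (via Tarn)
Hale: 9  (via Tarn)
Brook: 9  (via Ravel)
Arlen: 10  (via Tarn)
Yarm: 14  (via Jorvik)
Orton: 16  (via Brook)
Shortest route: Fenn → Tarn → Ravel → Brook → Orton = 16 min.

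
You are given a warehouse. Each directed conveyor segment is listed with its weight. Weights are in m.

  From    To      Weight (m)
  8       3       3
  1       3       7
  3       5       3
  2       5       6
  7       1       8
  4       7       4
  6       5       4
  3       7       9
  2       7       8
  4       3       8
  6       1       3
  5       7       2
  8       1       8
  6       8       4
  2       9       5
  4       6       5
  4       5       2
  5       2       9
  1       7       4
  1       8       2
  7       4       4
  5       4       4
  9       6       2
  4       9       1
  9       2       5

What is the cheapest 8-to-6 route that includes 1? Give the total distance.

Shortest 8→1: 8–1 = 8
Best 1 to 6: 1–7–4–9–6 costing 11
Total via 1: 8 + 11 = 19 m.

19 m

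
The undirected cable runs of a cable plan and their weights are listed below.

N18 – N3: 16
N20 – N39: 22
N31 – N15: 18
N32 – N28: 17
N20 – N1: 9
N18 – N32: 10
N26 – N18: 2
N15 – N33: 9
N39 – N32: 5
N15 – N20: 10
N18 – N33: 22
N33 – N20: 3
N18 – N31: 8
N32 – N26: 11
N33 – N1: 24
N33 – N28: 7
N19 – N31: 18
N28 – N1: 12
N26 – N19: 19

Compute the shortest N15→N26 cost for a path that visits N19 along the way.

55

Best N15 to N19: N15–N31–N19 costing 36
Best N19 to N26: N19–N26 costing 19
Total via N19: 36 + 19 = 55.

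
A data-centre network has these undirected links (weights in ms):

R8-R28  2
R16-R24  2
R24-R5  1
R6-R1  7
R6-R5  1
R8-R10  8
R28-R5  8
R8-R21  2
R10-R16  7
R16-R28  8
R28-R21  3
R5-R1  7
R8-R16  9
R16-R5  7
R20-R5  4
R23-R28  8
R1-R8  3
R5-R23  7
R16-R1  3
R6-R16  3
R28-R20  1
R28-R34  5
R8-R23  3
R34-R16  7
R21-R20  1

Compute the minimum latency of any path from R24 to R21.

Shortest distances from R24:
R24: 0
R5: 1  (via R24)
R6: 2  (via R5)
R16: 2  (via R24)
R20: 5  (via R5)
R1: 5  (via R16)
R21: 6  (via R20)
Shortest route: R24 → R5 → R20 → R21 = 6 ms.

6 ms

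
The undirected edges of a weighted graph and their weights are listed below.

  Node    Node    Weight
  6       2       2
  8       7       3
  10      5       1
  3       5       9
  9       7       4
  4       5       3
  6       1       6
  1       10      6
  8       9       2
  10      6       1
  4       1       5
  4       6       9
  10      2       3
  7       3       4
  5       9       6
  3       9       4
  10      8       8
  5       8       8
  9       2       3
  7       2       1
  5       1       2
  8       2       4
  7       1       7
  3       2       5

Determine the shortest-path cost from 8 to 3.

Running Dijkstra from 8:
8: 0
9: 2  (via 8)
7: 3  (via 8)
2: 4  (via 8)
3: 6  (via 9)
Shortest route: 8 → 9 → 3 = 6.

6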